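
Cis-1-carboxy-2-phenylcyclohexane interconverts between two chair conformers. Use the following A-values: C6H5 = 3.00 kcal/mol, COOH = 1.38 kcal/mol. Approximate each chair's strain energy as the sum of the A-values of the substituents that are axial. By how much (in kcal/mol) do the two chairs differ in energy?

C1 and C2 have opposite parity, so for the cis isomer the two substituents are one axial and one equatorial in each chair.
Chair I (phenyl axial, carboxyl equatorial): E = 3.00 kcal/mol.
Chair II (phenyl equatorial, carboxyl axial): E = 1.38 kcal/mol.
ΔE = 3.00 − 1.38 = 1.62 kcal/mol; chair II is more stable.

1.62 kcal/mol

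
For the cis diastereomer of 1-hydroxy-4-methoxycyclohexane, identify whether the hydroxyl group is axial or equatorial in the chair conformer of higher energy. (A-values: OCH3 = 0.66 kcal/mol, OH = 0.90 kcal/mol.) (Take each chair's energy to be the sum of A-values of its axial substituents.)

axial

C1 and C4 have opposite parity, so for the cis isomer the two substituents are one axial and one equatorial in each chair.
Chair I (methoxy axial, hydroxyl equatorial): E = 0.66 kcal/mol.
Chair II (methoxy equatorial, hydroxyl axial): E = 0.90 kcal/mol.
Chair II is the less stable (higher-energy) conformer, and in that chair the hydroxyl group is axial.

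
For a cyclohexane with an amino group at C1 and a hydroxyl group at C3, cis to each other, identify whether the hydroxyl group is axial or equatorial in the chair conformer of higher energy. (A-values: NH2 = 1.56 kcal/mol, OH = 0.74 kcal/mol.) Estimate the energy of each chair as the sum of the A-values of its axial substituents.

axial

C1 and C3 have the same parity, so for the cis isomer the two substituents are e,e in one chair and a,a in the other.
Chair I (amino axial, hydroxyl axial): E = 2.30 kcal/mol.
Chair II (amino equatorial, hydroxyl equatorial): E = 0.00 kcal/mol.
Chair I is the less stable (higher-energy) conformer, and in that chair the hydroxyl group is axial.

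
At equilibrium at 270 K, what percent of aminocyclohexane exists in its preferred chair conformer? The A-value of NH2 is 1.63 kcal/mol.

95.4%

One chair has the amino group axial (E = 1.63 kcal/mol) and the other has it equatorial (E = 0).
ΔG = 1.63 kcal/mol between the two chairs.
K = exp(ΔG/RT) with R = 1.987×10⁻³ kcal mol⁻¹ K⁻¹ and T = 270 K gives K ≈ 20.9.
Fraction in the lower-energy chair = K/(K+1) = 95.4%.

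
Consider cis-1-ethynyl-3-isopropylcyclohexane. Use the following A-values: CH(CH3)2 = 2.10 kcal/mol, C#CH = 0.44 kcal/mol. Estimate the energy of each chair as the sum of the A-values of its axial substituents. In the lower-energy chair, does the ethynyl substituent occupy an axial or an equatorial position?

C1 and C3 have the same parity, so for the cis isomer the two substituents are e,e in one chair and a,a in the other.
Chair I (isopropyl axial, ethynyl axial): E = 2.54 kcal/mol.
Chair II (isopropyl equatorial, ethynyl equatorial): E = 0.00 kcal/mol.
Chair II is the more stable (lower-energy) conformer, and in that chair the ethynyl group is equatorial.

equatorial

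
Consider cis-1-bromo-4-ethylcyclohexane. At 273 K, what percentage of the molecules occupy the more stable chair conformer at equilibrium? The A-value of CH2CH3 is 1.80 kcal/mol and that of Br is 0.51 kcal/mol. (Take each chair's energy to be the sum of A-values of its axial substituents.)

91.5%

C1 and C4 have opposite parity, so for the cis isomer the two substituents are one axial and one equatorial in each chair.
Chair I (ethyl axial, bromo equatorial): E = 1.80 kcal/mol; chair II (ethyl equatorial, bromo axial): E = 0.51 kcal/mol.
ΔG = 1.29 kcal/mol between the two chairs.
K = exp(ΔG/RT) with R = 1.987×10⁻³ kcal mol⁻¹ K⁻¹ and T = 273 K gives K ≈ 10.8.
Fraction in the lower-energy chair = K/(K+1) = 91.5%.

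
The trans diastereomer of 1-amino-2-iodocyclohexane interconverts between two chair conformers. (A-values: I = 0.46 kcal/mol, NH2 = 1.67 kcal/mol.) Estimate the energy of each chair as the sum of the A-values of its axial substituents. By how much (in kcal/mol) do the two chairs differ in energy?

2.13 kcal/mol

C1 and C2 have opposite parity, so for the trans isomer the two substituents are e,e in one chair and a,a in the other.
Chair I (iodo axial, amino axial): E = 2.13 kcal/mol.
Chair II (iodo equatorial, amino equatorial): E = 0.00 kcal/mol.
ΔE = 2.13 − 0.00 = 2.13 kcal/mol; chair II is more stable.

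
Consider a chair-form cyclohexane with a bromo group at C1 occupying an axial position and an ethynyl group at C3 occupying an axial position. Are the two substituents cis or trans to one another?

C1 and C3 have the same parity, so their axial bonds point in the same direction.
With same-parity carbons, two substituents on the same face are both axial or both equatorial; opposite faces give one of each.
Here the groups are axial/axial → same face → cis.

cis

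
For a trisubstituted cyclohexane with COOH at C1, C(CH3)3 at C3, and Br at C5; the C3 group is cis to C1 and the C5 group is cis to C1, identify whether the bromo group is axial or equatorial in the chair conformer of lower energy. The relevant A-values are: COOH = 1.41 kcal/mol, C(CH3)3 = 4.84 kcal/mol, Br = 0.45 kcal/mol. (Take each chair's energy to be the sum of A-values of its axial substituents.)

equatorial

Chair I (carboxyl axial, tert-butyl axial, bromo axial): E = 6.70 kcal/mol.
Chair II (carboxyl equatorial, tert-butyl equatorial, bromo equatorial): E = 0.00 kcal/mol.
Chair II is the more stable (lower-energy) conformer, and in that chair the bromo group is equatorial.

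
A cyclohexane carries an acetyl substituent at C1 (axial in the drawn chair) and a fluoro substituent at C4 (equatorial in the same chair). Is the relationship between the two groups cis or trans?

cis

C1 and C4 have opposite parity, so their axial bonds point in opposite directions.
With opposite-parity carbons, two substituents on the same face are one axial and one equatorial; opposite faces give both axial or both equatorial.
Here the groups are axial/equatorial → same face → cis.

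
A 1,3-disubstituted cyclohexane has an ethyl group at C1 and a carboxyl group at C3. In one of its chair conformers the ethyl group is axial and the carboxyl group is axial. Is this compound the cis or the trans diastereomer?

C1 and C3 have the same parity, so their axial bonds point in the same direction.
With same-parity carbons, two substituents on the same face are both axial or both equatorial; opposite faces give one of each.
Here the groups are axial/axial → same face → cis.

cis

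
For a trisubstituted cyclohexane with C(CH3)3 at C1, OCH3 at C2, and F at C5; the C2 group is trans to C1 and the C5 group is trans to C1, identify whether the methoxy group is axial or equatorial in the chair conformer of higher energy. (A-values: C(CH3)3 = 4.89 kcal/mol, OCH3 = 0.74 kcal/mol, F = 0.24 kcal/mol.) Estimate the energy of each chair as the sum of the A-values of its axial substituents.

axial

Chair I (tert-butyl axial, methoxy axial, fluoro equatorial): E = 5.63 kcal/mol.
Chair II (tert-butyl equatorial, methoxy equatorial, fluoro axial): E = 0.24 kcal/mol.
Chair I is the less stable (higher-energy) conformer, and in that chair the methoxy group is axial.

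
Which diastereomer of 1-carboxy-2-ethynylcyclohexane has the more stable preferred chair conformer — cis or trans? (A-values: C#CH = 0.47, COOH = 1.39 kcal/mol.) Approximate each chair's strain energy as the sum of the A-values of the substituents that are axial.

At 1,2 positions (parity opposite): cis → (a,e or e,a); trans → (e,e or a,a).
Best chair for cis: E = 0.47 kcal/mol; best chair for trans: E = 0.00 kcal/mol.
The trans isomer is lower by 0.47 kcal/mol.

trans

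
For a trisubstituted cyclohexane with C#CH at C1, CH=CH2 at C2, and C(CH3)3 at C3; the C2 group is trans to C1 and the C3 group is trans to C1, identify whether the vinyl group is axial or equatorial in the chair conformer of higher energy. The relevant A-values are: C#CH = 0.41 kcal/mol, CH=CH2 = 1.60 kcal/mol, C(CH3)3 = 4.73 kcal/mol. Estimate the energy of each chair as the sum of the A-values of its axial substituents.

Chair I (ethynyl axial, vinyl axial, tert-butyl equatorial): E = 2.01 kcal/mol.
Chair II (ethynyl equatorial, vinyl equatorial, tert-butyl axial): E = 4.73 kcal/mol.
Chair II is the less stable (higher-energy) conformer, and in that chair the vinyl group is equatorial.

equatorial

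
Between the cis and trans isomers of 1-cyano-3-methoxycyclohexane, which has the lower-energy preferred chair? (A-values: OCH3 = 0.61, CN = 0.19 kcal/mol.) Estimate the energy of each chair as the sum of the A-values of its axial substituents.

At 1,3 positions (parity same): cis → (e,e or a,a); trans → (a,e or e,a).
Best chair for cis: E = 0.00 kcal/mol; best chair for trans: E = 0.19 kcal/mol.
The cis isomer is lower by 0.19 kcal/mol.

cis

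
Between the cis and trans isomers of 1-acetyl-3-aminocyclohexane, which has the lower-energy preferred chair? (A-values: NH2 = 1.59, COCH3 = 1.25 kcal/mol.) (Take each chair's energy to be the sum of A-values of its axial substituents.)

cis

At 1,3 positions (parity same): cis → (e,e or a,a); trans → (a,e or e,a).
Best chair for cis: E = 0.00 kcal/mol; best chair for trans: E = 1.25 kcal/mol.
The cis isomer is lower by 1.25 kcal/mol.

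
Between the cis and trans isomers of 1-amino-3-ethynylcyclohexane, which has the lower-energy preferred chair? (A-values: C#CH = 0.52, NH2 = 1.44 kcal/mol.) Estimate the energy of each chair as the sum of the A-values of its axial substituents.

cis

At 1,3 positions (parity same): cis → (e,e or a,a); trans → (a,e or e,a).
Best chair for cis: E = 0.00 kcal/mol; best chair for trans: E = 0.52 kcal/mol.
The cis isomer is lower by 0.52 kcal/mol.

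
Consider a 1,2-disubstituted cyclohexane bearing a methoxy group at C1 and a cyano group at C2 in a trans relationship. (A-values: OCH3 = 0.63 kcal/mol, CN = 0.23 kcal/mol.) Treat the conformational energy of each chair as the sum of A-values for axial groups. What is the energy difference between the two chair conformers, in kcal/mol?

0.86 kcal/mol

C1 and C2 have opposite parity, so for the trans isomer the two substituents are e,e in one chair and a,a in the other.
Chair I (methoxy axial, cyano axial): E = 0.86 kcal/mol.
Chair II (methoxy equatorial, cyano equatorial): E = 0.00 kcal/mol.
ΔE = 0.86 − 0.00 = 0.86 kcal/mol; chair II is more stable.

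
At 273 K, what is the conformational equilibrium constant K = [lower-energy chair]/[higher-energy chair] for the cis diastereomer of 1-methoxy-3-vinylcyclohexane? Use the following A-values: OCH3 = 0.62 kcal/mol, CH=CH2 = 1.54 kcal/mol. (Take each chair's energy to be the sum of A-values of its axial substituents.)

K ≈ 53.6

C1 and C3 have the same parity, so for the cis isomer the two substituents are e,e in one chair and a,a in the other.
Chair I (methoxy axial, vinyl axial): E = 2.16 kcal/mol; chair II (methoxy equatorial, vinyl equatorial): E = 0.00 kcal/mol.
ΔG = 2.16 kcal/mol between the two chairs.
K = exp(ΔG/RT) with R = 1.987×10⁻³ kcal mol⁻¹ K⁻¹ and T = 273 K gives K ≈ 53.6.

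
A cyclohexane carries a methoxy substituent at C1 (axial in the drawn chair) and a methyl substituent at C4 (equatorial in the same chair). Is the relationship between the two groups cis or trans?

cis

C1 and C4 have opposite parity, so their axial bonds point in opposite directions.
With opposite-parity carbons, two substituents on the same face are one axial and one equatorial; opposite faces give both axial or both equatorial.
Here the groups are axial/equatorial → same face → cis.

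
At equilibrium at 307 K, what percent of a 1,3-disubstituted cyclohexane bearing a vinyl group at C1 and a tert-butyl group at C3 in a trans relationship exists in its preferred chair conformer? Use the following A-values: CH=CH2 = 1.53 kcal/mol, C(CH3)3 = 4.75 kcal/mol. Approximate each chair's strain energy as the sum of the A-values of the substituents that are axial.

99.5%

C1 and C3 have the same parity, so for the trans isomer the two substituents are one axial and one equatorial in each chair.
Chair I (vinyl axial, tert-butyl equatorial): E = 1.53 kcal/mol; chair II (vinyl equatorial, tert-butyl axial): E = 4.75 kcal/mol.
ΔG = 3.22 kcal/mol between the two chairs.
K = exp(ΔG/RT) with R = 1.987×10⁻³ kcal mol⁻¹ K⁻¹ and T = 307 K gives K ≈ 196.
Fraction in the lower-energy chair = K/(K+1) = 99.5%.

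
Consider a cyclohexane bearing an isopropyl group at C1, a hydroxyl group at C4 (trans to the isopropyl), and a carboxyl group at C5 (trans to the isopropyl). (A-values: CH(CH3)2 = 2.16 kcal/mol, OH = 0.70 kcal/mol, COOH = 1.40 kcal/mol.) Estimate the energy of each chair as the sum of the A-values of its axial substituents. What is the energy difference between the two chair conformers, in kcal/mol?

Chair I (isopropyl axial, hydroxyl axial, carboxyl equatorial): E = 2.86 kcal/mol.
Chair II (isopropyl equatorial, hydroxyl equatorial, carboxyl axial): E = 1.40 kcal/mol.
ΔE = 2.86 − 1.40 = 1.46 kcal/mol; chair II is more stable.

1.46 kcal/mol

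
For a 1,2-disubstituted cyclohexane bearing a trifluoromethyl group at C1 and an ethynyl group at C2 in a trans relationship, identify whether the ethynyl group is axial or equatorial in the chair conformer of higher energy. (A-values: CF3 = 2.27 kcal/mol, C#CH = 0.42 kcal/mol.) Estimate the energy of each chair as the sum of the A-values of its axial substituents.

C1 and C2 have opposite parity, so for the trans isomer the two substituents are e,e in one chair and a,a in the other.
Chair I (trifluoromethyl axial, ethynyl axial): E = 2.69 kcal/mol.
Chair II (trifluoromethyl equatorial, ethynyl equatorial): E = 0.00 kcal/mol.
Chair I is the less stable (higher-energy) conformer, and in that chair the ethynyl group is axial.

axial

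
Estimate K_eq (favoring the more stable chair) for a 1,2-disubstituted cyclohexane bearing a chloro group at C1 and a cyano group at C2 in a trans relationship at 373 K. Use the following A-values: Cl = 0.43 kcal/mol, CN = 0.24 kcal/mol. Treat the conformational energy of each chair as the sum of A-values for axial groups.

C1 and C2 have opposite parity, so for the trans isomer the two substituents are e,e in one chair and a,a in the other.
Chair I (chloro axial, cyano axial): E = 0.67 kcal/mol; chair II (chloro equatorial, cyano equatorial): E = 0.00 kcal/mol.
ΔG = 0.67 kcal/mol between the two chairs.
K = exp(ΔG/RT) with R = 1.987×10⁻³ kcal mol⁻¹ K⁻¹ and T = 373 K gives K ≈ 2.47.

K ≈ 2.47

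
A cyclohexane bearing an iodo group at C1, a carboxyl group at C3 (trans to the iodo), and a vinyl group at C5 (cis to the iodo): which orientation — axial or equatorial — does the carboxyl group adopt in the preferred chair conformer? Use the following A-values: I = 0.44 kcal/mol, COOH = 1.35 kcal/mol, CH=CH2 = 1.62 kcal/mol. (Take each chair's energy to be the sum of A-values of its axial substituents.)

axial

Chair I (iodo axial, carboxyl equatorial, vinyl axial): E = 2.06 kcal/mol.
Chair II (iodo equatorial, carboxyl axial, vinyl equatorial): E = 1.35 kcal/mol.
Chair II is the more stable (lower-energy) conformer, and in that chair the carboxyl group is axial.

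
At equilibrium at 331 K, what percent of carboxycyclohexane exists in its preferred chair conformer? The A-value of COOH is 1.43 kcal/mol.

One chair has the carboxyl group axial (E = 1.43 kcal/mol) and the other has it equatorial (E = 0).
ΔG = 1.43 kcal/mol between the two chairs.
K = exp(ΔG/RT) with R = 1.987×10⁻³ kcal mol⁻¹ K⁻¹ and T = 331 K gives K ≈ 8.8.
Fraction in the lower-energy chair = K/(K+1) = 89.8%.

89.8%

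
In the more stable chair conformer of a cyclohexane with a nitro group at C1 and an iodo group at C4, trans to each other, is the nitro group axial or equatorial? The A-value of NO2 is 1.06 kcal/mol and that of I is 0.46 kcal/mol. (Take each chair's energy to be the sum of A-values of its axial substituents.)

equatorial

C1 and C4 have opposite parity, so for the trans isomer the two substituents are e,e in one chair and a,a in the other.
Chair I (nitro axial, iodo axial): E = 1.52 kcal/mol.
Chair II (nitro equatorial, iodo equatorial): E = 0.00 kcal/mol.
Chair II is the more stable (lower-energy) conformer, and in that chair the nitro group is equatorial.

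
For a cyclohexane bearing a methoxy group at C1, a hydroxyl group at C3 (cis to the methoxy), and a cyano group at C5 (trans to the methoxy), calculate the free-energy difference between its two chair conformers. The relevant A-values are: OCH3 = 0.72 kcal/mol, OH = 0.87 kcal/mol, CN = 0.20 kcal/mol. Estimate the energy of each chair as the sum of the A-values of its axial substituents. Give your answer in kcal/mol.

Chair I (methoxy axial, hydroxyl axial, cyano equatorial): E = 1.59 kcal/mol.
Chair II (methoxy equatorial, hydroxyl equatorial, cyano axial): E = 0.20 kcal/mol.
ΔE = 1.59 − 0.20 = 1.39 kcal/mol; chair II is more stable.

1.39 kcal/mol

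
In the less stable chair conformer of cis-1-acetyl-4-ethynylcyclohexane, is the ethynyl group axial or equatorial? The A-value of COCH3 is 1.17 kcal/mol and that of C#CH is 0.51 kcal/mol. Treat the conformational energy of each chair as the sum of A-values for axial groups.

C1 and C4 have opposite parity, so for the cis isomer the two substituents are one axial and one equatorial in each chair.
Chair I (acetyl axial, ethynyl equatorial): E = 1.17 kcal/mol.
Chair II (acetyl equatorial, ethynyl axial): E = 0.51 kcal/mol.
Chair I is the less stable (higher-energy) conformer, and in that chair the ethynyl group is equatorial.

equatorial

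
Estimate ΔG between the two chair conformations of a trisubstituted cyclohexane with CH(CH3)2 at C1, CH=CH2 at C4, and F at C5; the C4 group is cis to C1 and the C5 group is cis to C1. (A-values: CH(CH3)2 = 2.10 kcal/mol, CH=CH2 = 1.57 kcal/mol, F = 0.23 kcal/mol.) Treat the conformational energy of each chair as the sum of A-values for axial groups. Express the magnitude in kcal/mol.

Chair I (isopropyl axial, vinyl equatorial, fluoro axial): E = 2.33 kcal/mol.
Chair II (isopropyl equatorial, vinyl axial, fluoro equatorial): E = 1.57 kcal/mol.
ΔE = 2.33 − 1.57 = 0.76 kcal/mol; chair II is more stable.

0.76 kcal/mol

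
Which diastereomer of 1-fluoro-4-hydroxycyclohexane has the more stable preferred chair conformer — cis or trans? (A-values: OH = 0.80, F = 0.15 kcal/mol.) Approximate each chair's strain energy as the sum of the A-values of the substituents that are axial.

At 1,4 positions (parity opposite): cis → (a,e or e,a); trans → (e,e or a,a).
Best chair for cis: E = 0.15 kcal/mol; best chair for trans: E = 0.00 kcal/mol.
The trans isomer is lower by 0.15 kcal/mol.

trans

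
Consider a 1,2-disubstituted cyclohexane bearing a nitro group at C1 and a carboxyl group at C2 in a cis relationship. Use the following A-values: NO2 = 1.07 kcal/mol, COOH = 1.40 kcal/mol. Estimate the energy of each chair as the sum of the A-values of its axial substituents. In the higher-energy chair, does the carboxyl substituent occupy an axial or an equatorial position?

C1 and C2 have opposite parity, so for the cis isomer the two substituents are one axial and one equatorial in each chair.
Chair I (nitro axial, carboxyl equatorial): E = 1.07 kcal/mol.
Chair II (nitro equatorial, carboxyl axial): E = 1.40 kcal/mol.
Chair II is the less stable (higher-energy) conformer, and in that chair the carboxyl group is axial.

axial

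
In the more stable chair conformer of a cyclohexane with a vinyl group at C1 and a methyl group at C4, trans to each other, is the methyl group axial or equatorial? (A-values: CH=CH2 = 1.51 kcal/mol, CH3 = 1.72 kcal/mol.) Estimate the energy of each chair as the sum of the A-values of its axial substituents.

equatorial

C1 and C4 have opposite parity, so for the trans isomer the two substituents are e,e in one chair and a,a in the other.
Chair I (vinyl axial, methyl axial): E = 3.23 kcal/mol.
Chair II (vinyl equatorial, methyl equatorial): E = 0.00 kcal/mol.
Chair II is the more stable (lower-energy) conformer, and in that chair the methyl group is equatorial.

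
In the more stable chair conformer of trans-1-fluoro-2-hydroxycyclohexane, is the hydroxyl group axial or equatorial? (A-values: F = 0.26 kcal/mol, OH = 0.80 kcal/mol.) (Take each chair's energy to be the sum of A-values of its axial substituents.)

equatorial

C1 and C2 have opposite parity, so for the trans isomer the two substituents are e,e in one chair and a,a in the other.
Chair I (fluoro axial, hydroxyl axial): E = 1.06 kcal/mol.
Chair II (fluoro equatorial, hydroxyl equatorial): E = 0.00 kcal/mol.
Chair II is the more stable (lower-energy) conformer, and in that chair the hydroxyl group is equatorial.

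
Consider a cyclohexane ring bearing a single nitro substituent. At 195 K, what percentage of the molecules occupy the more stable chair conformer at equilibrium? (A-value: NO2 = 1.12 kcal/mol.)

94.7%

One chair has the nitro group axial (E = 1.12 kcal/mol) and the other has it equatorial (E = 0).
ΔG = 1.12 kcal/mol between the two chairs.
K = exp(ΔG/RT) with R = 1.987×10⁻³ kcal mol⁻¹ K⁻¹ and T = 195 K gives K ≈ 18.
Fraction in the lower-energy chair = K/(K+1) = 94.7%.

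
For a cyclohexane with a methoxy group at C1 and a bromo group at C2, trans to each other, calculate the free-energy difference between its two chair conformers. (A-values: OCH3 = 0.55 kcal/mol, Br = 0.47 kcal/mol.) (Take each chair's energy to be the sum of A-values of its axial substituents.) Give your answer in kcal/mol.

C1 and C2 have opposite parity, so for the trans isomer the two substituents are e,e in one chair and a,a in the other.
Chair I (methoxy axial, bromo axial): E = 1.02 kcal/mol.
Chair II (methoxy equatorial, bromo equatorial): E = 0.00 kcal/mol.
ΔE = 1.02 − 0.00 = 1.02 kcal/mol; chair II is more stable.

1.02 kcal/mol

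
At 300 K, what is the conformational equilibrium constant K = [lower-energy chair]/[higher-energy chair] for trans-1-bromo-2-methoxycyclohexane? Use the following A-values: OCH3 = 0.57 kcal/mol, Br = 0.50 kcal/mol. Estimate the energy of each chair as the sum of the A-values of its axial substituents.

C1 and C2 have opposite parity, so for the trans isomer the two substituents are e,e in one chair and a,a in the other.
Chair I (methoxy axial, bromo axial): E = 1.07 kcal/mol; chair II (methoxy equatorial, bromo equatorial): E = 0.00 kcal/mol.
ΔG = 1.07 kcal/mol between the two chairs.
K = exp(ΔG/RT) with R = 1.987×10⁻³ kcal mol⁻¹ K⁻¹ and T = 300 K gives K ≈ 6.02.

K ≈ 6.02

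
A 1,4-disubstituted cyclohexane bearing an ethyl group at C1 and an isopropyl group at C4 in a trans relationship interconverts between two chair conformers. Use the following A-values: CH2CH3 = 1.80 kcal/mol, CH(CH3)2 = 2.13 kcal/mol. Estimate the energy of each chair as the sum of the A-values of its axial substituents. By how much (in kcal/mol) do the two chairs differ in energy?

3.93 kcal/mol

C1 and C4 have opposite parity, so for the trans isomer the two substituents are e,e in one chair and a,a in the other.
Chair I (ethyl axial, isopropyl axial): E = 3.93 kcal/mol.
Chair II (ethyl equatorial, isopropyl equatorial): E = 0.00 kcal/mol.
ΔE = 3.93 − 0.00 = 3.93 kcal/mol; chair II is more stable.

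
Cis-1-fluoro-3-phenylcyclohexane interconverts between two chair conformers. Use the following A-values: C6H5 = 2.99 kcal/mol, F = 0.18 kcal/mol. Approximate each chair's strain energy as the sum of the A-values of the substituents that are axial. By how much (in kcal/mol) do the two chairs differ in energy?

C1 and C3 have the same parity, so for the cis isomer the two substituents are e,e in one chair and a,a in the other.
Chair I (phenyl axial, fluoro axial): E = 3.17 kcal/mol.
Chair II (phenyl equatorial, fluoro equatorial): E = 0.00 kcal/mol.
ΔE = 3.17 − 0.00 = 3.17 kcal/mol; chair II is more stable.

3.17 kcal/mol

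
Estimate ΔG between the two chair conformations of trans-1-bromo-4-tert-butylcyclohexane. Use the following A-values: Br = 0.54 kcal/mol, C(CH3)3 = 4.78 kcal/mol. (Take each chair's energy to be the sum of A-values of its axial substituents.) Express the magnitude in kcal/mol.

C1 and C4 have opposite parity, so for the trans isomer the two substituents are e,e in one chair and a,a in the other.
Chair I (bromo axial, tert-butyl axial): E = 5.32 kcal/mol.
Chair II (bromo equatorial, tert-butyl equatorial): E = 0.00 kcal/mol.
ΔE = 5.32 − 0.00 = 5.32 kcal/mol; chair II is more stable.

5.32 kcal/mol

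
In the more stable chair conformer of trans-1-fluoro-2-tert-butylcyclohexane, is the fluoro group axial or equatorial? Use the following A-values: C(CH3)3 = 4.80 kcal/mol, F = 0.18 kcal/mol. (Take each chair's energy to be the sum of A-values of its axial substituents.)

equatorial

C1 and C2 have opposite parity, so for the trans isomer the two substituents are e,e in one chair and a,a in the other.
Chair I (tert-butyl axial, fluoro axial): E = 4.98 kcal/mol.
Chair II (tert-butyl equatorial, fluoro equatorial): E = 0.00 kcal/mol.
Chair II is the more stable (lower-energy) conformer, and in that chair the fluoro group is equatorial.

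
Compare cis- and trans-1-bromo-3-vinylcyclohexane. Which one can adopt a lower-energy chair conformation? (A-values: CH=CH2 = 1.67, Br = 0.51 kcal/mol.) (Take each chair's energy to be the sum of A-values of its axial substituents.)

At 1,3 positions (parity same): cis → (e,e or a,a); trans → (a,e or e,a).
Best chair for cis: E = 0.00 kcal/mol; best chair for trans: E = 0.51 kcal/mol.
The cis isomer is lower by 0.51 kcal/mol.

cis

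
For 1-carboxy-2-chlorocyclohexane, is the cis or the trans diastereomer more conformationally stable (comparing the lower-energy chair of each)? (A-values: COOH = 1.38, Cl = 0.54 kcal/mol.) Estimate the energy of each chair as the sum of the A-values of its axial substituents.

At 1,2 positions (parity opposite): cis → (a,e or e,a); trans → (e,e or a,a).
Best chair for cis: E = 0.54 kcal/mol; best chair for trans: E = 0.00 kcal/mol.
The trans isomer is lower by 0.54 kcal/mol.

trans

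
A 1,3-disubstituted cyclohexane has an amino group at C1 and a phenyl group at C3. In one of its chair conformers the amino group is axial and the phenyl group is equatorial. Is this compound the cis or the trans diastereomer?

trans

C1 and C3 have the same parity, so their axial bonds point in the same direction.
With same-parity carbons, two substituents on the same face are both axial or both equatorial; opposite faces give one of each.
Here the groups are axial/equatorial → opposite face → trans.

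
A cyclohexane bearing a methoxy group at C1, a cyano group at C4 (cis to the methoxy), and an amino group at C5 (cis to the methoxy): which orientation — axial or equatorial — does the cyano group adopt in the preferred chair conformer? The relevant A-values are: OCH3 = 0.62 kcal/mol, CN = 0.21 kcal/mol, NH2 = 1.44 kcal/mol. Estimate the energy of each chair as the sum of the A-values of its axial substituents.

Chair I (methoxy axial, cyano equatorial, amino axial): E = 2.06 kcal/mol.
Chair II (methoxy equatorial, cyano axial, amino equatorial): E = 0.21 kcal/mol.
Chair II is the more stable (lower-energy) conformer, and in that chair the cyano group is axial.

axial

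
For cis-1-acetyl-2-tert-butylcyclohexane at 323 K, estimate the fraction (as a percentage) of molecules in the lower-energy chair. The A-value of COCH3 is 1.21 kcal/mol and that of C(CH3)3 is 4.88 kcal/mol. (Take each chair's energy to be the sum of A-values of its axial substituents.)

C1 and C2 have opposite parity, so for the cis isomer the two substituents are one axial and one equatorial in each chair.
Chair I (acetyl axial, tert-butyl equatorial): E = 1.21 kcal/mol; chair II (acetyl equatorial, tert-butyl axial): E = 4.88 kcal/mol.
ΔG = 3.67 kcal/mol between the two chairs.
K = exp(ΔG/RT) with R = 1.987×10⁻³ kcal mol⁻¹ K⁻¹ and T = 323 K gives K ≈ 304.
Fraction in the lower-energy chair = K/(K+1) = 99.7%.

99.7%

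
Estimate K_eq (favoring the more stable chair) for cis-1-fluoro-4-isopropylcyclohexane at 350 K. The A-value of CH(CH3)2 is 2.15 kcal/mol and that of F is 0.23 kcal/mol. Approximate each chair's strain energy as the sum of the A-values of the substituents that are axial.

C1 and C4 have opposite parity, so for the cis isomer the two substituents are one axial and one equatorial in each chair.
Chair I (isopropyl axial, fluoro equatorial): E = 2.15 kcal/mol; chair II (isopropyl equatorial, fluoro axial): E = 0.23 kcal/mol.
ΔG = 1.92 kcal/mol between the two chairs.
K = exp(ΔG/RT) with R = 1.987×10⁻³ kcal mol⁻¹ K⁻¹ and T = 350 K gives K ≈ 15.8.

K ≈ 15.8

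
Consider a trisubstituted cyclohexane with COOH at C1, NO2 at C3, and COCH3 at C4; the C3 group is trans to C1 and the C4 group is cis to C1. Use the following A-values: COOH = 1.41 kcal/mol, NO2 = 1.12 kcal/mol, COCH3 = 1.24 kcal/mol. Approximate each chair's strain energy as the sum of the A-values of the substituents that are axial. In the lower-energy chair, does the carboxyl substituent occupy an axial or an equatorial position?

axial

Chair I (carboxyl axial, nitro equatorial, acetyl equatorial): E = 1.41 kcal/mol.
Chair II (carboxyl equatorial, nitro axial, acetyl axial): E = 2.36 kcal/mol.
Chair I is the more stable (lower-energy) conformer, and in that chair the carboxyl group is axial.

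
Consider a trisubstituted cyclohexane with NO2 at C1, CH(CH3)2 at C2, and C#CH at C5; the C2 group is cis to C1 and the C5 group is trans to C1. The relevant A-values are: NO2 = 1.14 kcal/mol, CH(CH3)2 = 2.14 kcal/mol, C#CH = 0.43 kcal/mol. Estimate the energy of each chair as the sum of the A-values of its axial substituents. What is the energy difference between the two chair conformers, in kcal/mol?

Chair I (nitro axial, isopropyl equatorial, ethynyl equatorial): E = 1.14 kcal/mol.
Chair II (nitro equatorial, isopropyl axial, ethynyl axial): E = 2.57 kcal/mol.
ΔE = 2.57 − 1.14 = 1.43 kcal/mol; chair I is more stable.

1.43 kcal/mol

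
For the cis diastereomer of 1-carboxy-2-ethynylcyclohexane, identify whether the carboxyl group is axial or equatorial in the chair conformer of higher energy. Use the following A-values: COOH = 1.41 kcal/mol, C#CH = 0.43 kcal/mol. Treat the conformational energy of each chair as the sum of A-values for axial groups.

axial

C1 and C2 have opposite parity, so for the cis isomer the two substituents are one axial and one equatorial in each chair.
Chair I (carboxyl axial, ethynyl equatorial): E = 1.41 kcal/mol.
Chair II (carboxyl equatorial, ethynyl axial): E = 0.43 kcal/mol.
Chair I is the less stable (higher-energy) conformer, and in that chair the carboxyl group is axial.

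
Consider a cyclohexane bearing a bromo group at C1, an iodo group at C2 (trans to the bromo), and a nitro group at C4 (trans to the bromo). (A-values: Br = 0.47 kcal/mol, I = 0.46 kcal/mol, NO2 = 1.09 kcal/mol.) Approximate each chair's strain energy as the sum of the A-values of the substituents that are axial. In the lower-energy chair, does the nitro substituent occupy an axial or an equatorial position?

equatorial

Chair I (bromo axial, iodo axial, nitro axial): E = 2.02 kcal/mol.
Chair II (bromo equatorial, iodo equatorial, nitro equatorial): E = 0.00 kcal/mol.
Chair II is the more stable (lower-energy) conformer, and in that chair the nitro group is equatorial.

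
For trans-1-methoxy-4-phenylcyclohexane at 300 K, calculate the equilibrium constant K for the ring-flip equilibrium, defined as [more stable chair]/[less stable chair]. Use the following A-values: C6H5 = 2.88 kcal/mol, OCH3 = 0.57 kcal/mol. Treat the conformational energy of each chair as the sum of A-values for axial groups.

C1 and C4 have opposite parity, so for the trans isomer the two substituents are e,e in one chair and a,a in the other.
Chair I (phenyl axial, methoxy axial): E = 3.45 kcal/mol; chair II (phenyl equatorial, methoxy equatorial): E = 0.00 kcal/mol.
ΔG = 3.45 kcal/mol between the two chairs.
K = exp(ΔG/RT) with R = 1.987×10⁻³ kcal mol⁻¹ K⁻¹ and T = 300 K gives K ≈ 326.

K ≈ 326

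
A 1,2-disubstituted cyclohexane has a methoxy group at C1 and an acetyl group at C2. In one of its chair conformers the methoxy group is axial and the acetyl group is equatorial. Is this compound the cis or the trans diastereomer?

C1 and C2 have opposite parity, so their axial bonds point in opposite directions.
With opposite-parity carbons, two substituents on the same face are one axial and one equatorial; opposite faces give both axial or both equatorial.
Here the groups are axial/equatorial → same face → cis.

cis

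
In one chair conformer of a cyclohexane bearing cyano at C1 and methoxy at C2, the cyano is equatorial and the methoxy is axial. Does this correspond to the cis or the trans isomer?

cis

C1 and C2 have opposite parity, so their axial bonds point in opposite directions.
With opposite-parity carbons, two substituents on the same face are one axial and one equatorial; opposite faces give both axial or both equatorial.
Here the groups are equatorial/axial → same face → cis.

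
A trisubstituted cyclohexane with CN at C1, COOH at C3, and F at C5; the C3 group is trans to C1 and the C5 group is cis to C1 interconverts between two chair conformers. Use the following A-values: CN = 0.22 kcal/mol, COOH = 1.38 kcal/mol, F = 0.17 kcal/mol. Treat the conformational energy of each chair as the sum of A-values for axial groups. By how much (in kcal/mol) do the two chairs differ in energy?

0.99 kcal/mol

Chair I (cyano axial, carboxyl equatorial, fluoro axial): E = 0.39 kcal/mol.
Chair II (cyano equatorial, carboxyl axial, fluoro equatorial): E = 1.38 kcal/mol.
ΔE = 1.38 − 0.39 = 0.99 kcal/mol; chair I is more stable.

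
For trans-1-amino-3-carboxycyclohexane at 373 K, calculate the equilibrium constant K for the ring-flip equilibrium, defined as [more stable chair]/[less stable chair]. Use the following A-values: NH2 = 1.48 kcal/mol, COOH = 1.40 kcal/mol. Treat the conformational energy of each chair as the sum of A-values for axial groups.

C1 and C3 have the same parity, so for the trans isomer the two substituents are one axial and one equatorial in each chair.
Chair I (amino axial, carboxyl equatorial): E = 1.48 kcal/mol; chair II (amino equatorial, carboxyl axial): E = 1.40 kcal/mol.
ΔG = 0.08 kcal/mol between the two chairs.
K = exp(ΔG/RT) with R = 1.987×10⁻³ kcal mol⁻¹ K⁻¹ and T = 373 K gives K ≈ 1.11.

K ≈ 1.11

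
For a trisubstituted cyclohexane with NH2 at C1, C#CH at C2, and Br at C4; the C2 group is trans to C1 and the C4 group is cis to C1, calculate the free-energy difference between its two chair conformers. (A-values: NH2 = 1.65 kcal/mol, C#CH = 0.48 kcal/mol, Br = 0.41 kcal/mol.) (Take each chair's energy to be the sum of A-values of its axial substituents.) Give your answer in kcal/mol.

1.72 kcal/mol

Chair I (amino axial, ethynyl axial, bromo equatorial): E = 2.13 kcal/mol.
Chair II (amino equatorial, ethynyl equatorial, bromo axial): E = 0.41 kcal/mol.
ΔE = 2.13 − 0.41 = 1.72 kcal/mol; chair II is more stable.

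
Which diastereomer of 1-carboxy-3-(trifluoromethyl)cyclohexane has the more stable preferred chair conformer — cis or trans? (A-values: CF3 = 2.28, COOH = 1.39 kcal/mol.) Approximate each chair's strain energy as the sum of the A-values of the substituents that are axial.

cis

At 1,3 positions (parity same): cis → (e,e or a,a); trans → (a,e or e,a).
Best chair for cis: E = 0.00 kcal/mol; best chair for trans: E = 1.39 kcal/mol.
The cis isomer is lower by 1.39 kcal/mol.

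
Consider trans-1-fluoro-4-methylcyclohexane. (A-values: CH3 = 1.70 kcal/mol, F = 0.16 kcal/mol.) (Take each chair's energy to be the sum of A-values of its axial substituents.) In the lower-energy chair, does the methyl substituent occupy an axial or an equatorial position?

equatorial

C1 and C4 have opposite parity, so for the trans isomer the two substituents are e,e in one chair and a,a in the other.
Chair I (methyl axial, fluoro axial): E = 1.86 kcal/mol.
Chair II (methyl equatorial, fluoro equatorial): E = 0.00 kcal/mol.
Chair II is the more stable (lower-energy) conformer, and in that chair the methyl group is equatorial.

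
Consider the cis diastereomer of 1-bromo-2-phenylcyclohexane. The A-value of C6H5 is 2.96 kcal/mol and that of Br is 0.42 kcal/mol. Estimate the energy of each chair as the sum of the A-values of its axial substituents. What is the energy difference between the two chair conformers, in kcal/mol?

2.54 kcal/mol

C1 and C2 have opposite parity, so for the cis isomer the two substituents are one axial and one equatorial in each chair.
Chair I (phenyl axial, bromo equatorial): E = 2.96 kcal/mol.
Chair II (phenyl equatorial, bromo axial): E = 0.42 kcal/mol.
ΔE = 2.96 − 0.42 = 2.54 kcal/mol; chair II is more stable.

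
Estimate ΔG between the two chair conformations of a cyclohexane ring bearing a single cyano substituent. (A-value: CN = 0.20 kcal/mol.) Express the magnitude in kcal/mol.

A monosubstituted cyclohexane has one chair with the cyano group axial (E = A = 0.20 kcal/mol) and one with it equatorial (E = 0).
ΔE = 0.20 − 0 = 0.20 kcal/mol.

0.20 kcal/mol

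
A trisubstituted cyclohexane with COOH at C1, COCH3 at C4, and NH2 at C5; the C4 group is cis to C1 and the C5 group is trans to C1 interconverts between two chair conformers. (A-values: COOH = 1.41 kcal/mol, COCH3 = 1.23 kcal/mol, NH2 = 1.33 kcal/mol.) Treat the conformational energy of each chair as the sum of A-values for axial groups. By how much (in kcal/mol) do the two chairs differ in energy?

Chair I (carboxyl axial, acetyl equatorial, amino equatorial): E = 1.41 kcal/mol.
Chair II (carboxyl equatorial, acetyl axial, amino axial): E = 2.56 kcal/mol.
ΔE = 2.56 − 1.41 = 1.15 kcal/mol; chair I is more stable.

1.15 kcal/mol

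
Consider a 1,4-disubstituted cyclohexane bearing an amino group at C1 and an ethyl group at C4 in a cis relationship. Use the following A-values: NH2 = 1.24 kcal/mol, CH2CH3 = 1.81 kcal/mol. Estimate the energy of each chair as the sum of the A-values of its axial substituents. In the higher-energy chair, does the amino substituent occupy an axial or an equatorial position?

equatorial

C1 and C4 have opposite parity, so for the cis isomer the two substituents are one axial and one equatorial in each chair.
Chair I (amino axial, ethyl equatorial): E = 1.24 kcal/mol.
Chair II (amino equatorial, ethyl axial): E = 1.81 kcal/mol.
Chair II is the less stable (higher-energy) conformer, and in that chair the amino group is equatorial.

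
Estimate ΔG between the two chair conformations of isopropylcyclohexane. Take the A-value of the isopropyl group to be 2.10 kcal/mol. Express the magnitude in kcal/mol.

A monosubstituted cyclohexane has one chair with the isopropyl group axial (E = A = 2.10 kcal/mol) and one with it equatorial (E = 0).
ΔE = 2.10 − 0 = 2.10 kcal/mol.

2.10 kcal/mol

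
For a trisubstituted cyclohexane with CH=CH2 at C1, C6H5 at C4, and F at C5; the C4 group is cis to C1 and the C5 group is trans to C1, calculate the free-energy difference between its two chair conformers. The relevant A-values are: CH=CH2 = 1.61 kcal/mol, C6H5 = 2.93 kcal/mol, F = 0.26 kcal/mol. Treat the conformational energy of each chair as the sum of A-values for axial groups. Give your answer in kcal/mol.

1.58 kcal/mol

Chair I (vinyl axial, phenyl equatorial, fluoro equatorial): E = 1.61 kcal/mol.
Chair II (vinyl equatorial, phenyl axial, fluoro axial): E = 3.19 kcal/mol.
ΔE = 3.19 − 1.61 = 1.58 kcal/mol; chair I is more stable.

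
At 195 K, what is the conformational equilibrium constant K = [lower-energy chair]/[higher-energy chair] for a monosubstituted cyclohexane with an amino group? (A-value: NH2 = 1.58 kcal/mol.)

K ≈ 59.0

One chair has the amino group axial (E = 1.58 kcal/mol) and the other has it equatorial (E = 0).
ΔG = 1.58 kcal/mol between the two chairs.
K = exp(ΔG/RT) with R = 1.987×10⁻³ kcal mol⁻¹ K⁻¹ and T = 195 K gives K ≈ 59.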